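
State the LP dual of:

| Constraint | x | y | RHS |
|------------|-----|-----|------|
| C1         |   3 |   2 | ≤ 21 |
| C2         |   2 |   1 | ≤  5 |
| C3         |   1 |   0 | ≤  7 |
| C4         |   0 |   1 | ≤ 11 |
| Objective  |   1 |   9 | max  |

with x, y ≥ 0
Minimize: z = 21y1 + 5y2 + 7y3 + 11y4

Subject to:
  C1: -3y1 - 2y2 - y3 ≤ -1
  C2: -2y1 - y2 - y4 ≤ -9
  y1, y2, y3, y4 ≥ 0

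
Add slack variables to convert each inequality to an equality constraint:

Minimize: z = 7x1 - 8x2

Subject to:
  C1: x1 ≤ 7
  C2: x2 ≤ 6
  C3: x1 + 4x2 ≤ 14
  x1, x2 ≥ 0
min z = 7x1 - 8x2

s.t.
  x1 + s1 = 7
  x2 + s2 = 6
  x1 + 4x2 + s3 = 14
  x1, x2, s1, s2, s3 ≥ 0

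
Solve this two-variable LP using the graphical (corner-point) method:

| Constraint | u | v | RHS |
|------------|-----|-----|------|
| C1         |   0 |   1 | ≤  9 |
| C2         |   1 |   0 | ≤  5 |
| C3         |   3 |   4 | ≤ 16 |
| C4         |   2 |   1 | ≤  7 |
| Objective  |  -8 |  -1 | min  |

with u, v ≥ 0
Each vertex is the intersection of two constraint boundaries that also satisfies all remaining constraints:
  u = 0 and v = 0 → (0, 0)
  2u + v = 7 and v = 0 → (3.5, 0)
  3u + 4v = 16 and 2u + v = 7 → (2.4, 2.2)
  3u + 4v = 16 and u = 0 → (0, 4)

Evaluating z = -8u - v at each vertex:
  (0, 0): z = 0
  (3.5, 0): z = -28
  (2.4, 2.2): z = -21.4
  (0, 4): z = -4

The minimum is at (3.5, 0) with z = -28.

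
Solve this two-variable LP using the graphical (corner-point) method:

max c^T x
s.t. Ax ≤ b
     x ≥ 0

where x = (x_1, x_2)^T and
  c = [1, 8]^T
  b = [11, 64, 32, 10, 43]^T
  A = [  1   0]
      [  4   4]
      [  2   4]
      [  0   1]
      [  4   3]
x_1 = 0, x_2 = 8, z = 64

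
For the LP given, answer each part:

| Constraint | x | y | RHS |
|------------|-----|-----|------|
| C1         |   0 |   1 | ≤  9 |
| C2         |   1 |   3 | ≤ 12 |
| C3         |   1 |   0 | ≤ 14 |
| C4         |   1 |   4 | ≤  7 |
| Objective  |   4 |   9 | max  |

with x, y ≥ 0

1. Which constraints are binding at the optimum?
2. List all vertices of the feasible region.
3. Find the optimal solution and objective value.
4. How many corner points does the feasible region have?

1. C4, y ≥ 0
2. (0, 0), (7, 0), (0, 1.75)
3. x = 7, y = 0, z = 28
4. 3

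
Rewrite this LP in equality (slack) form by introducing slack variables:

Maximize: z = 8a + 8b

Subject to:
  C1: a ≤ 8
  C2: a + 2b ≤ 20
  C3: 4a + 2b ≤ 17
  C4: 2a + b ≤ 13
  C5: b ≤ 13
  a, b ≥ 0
max z = 8a + 8b

s.t.
  a + s1 = 8
  a + 2b + s2 = 20
  4a + 2b + s3 = 17
  2a + b + s4 = 13
  b + s5 = 13
  a, b, s1, s2, s3, s4, s5 ≥ 0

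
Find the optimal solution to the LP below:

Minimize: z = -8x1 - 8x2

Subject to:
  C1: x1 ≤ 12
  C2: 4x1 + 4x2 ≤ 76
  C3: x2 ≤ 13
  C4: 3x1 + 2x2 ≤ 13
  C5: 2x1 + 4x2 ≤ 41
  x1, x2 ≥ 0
Each vertex is the intersection of two constraint boundaries that also satisfies all remaining constraints:
  x1 = 0 and x2 = 0 → (0, 0)
  3x1 + 2x2 = 13 and x2 = 0 → (4.333, 0)
  3x1 + 2x2 = 13 and x1 = 0 → (0, 6.5)

Evaluating z = -8x1 - 8x2 at each vertex:
  (0, 0): z = 0
  (4.333, 0): z = -34.67
  (0, 6.5): z = -52

The minimum is at (0, 6.5) with z = -52.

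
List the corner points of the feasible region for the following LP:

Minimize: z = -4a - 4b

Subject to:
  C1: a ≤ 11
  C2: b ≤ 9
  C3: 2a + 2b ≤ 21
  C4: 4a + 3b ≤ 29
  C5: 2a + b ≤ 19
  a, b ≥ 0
Each vertex is the intersection of two constraint boundaries that also satisfies all remaining constraints:
  a = 0 and b = 0 → (0, 0)
  4a + 3b = 29 and b = 0 → (7.25, 0)
  b = 9 and 4a + 3b = 29 → (0.5, 9)
  b = 9 and a = 0 → (0, 9)

Vertices: (0, 0), (7.25, 0), (0.5, 9), (0, 9)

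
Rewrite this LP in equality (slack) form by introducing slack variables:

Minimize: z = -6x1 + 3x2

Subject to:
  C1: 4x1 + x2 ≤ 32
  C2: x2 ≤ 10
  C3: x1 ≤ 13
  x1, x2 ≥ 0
min z = -6x1 + 3x2

s.t.
  4x1 + x2 + s1 = 32
  x2 + s2 = 10
  x1 + s3 = 13
  x1, x2, s1, s2, s3 ≥ 0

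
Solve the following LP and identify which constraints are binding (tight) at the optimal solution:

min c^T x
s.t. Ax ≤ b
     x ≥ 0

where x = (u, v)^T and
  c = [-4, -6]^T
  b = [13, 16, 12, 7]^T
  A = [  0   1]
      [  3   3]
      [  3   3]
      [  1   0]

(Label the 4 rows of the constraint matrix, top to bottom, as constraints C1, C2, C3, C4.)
Optimal: u = 0, v = 4
Slack at optimum:
  C1: slack = 9
  C2: slack = 4
  C3: slack = 0 (binding)
  C4: slack = 7
  u ≥ 0: u = 0 (binding)
  v ≥ 0: v = 4
Binding constraints: C3, u ≥ 0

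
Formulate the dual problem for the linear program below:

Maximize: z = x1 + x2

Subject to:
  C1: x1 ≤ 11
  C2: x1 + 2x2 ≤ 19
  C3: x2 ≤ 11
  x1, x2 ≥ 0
Minimize: z = 11y1 + 19y2 + 11y3

Subject to:
  C1: -y1 - y2 ≤ -1
  C2: -2y2 - y3 ≤ -1
  y1, y2, y3 ≥ 0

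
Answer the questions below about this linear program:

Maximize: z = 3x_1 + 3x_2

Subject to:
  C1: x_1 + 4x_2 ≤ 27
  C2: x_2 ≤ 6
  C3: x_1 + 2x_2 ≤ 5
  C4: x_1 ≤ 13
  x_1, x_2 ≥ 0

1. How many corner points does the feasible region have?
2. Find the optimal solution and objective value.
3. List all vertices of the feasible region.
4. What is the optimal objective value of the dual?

1. 3
2. x_1 = 5, x_2 = 0, z = 15
3. (0, 0), (5, 0), (0, 2.5)
4. 15 (by strong duality, equal to the primal optimum)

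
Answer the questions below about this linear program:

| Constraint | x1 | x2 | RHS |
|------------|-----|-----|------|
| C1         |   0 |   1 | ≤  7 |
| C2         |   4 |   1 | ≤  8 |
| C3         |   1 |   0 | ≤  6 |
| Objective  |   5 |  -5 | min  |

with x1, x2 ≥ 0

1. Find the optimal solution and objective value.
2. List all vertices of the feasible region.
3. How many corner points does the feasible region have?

1. x1 = 0, x2 = 7, z = -35
2. (0, 0), (2, 0), (0.25, 7), (0, 7)
3. 4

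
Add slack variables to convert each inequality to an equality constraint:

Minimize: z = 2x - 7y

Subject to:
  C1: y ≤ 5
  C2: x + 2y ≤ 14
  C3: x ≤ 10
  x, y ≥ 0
min z = 2x - 7y

s.t.
  y + s1 = 5
  x + 2y + s2 = 14
  x + s3 = 10
  x, y, s1, s2, s3 ≥ 0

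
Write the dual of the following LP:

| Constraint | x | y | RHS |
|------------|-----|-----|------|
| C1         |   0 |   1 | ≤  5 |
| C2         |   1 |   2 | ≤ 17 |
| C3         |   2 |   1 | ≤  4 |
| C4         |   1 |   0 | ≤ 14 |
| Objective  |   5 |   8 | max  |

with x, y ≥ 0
Minimize: z = 5y1 + 17y2 + 4y3 + 14y4

Subject to:
  C1: -y2 - 2y3 - y4 ≤ -5
  C2: -y1 - 2y2 - y3 ≤ -8
  y1, y2, y3, y4 ≥ 0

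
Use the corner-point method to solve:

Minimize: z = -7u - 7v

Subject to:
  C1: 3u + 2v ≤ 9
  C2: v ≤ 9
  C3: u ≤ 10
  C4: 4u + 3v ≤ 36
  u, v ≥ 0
Each vertex is the intersection of two constraint boundaries that also satisfies all remaining constraints:
  u = 0 and v = 0 → (0, 0)
  3u + 2v = 9 and v = 0 → (3, 0)
  3u + 2v = 9 and u = 0 → (0, 4.5)

Evaluating z = -7u - 7v at each vertex:
  (0, 0): z = 0
  (3, 0): z = -21
  (0, 4.5): z = -31.5

The minimum is at (0, 4.5) with z = -31.5.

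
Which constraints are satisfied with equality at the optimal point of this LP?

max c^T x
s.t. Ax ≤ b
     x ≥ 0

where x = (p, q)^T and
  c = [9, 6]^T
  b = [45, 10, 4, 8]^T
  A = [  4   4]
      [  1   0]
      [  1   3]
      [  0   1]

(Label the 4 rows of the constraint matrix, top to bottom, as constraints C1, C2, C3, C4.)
Optimal: p = 4, q = 0
Binding: C3, q ≥ 0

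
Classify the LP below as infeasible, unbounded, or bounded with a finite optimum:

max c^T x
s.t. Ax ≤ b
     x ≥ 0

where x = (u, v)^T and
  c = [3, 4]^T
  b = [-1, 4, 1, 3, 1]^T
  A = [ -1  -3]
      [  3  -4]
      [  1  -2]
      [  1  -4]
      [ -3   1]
Feasible point: (0, 1) satisfies every constraint, so the LP is feasible.
Direction d = (1, 1): for each constraint row a, a·d ≤ 0 —
  (-1)(1) + (-3)(1) = -4 ≤ 0
  (3)(1) + (-4)(1) = -1 ≤ 0
  (1)(1) + (-2)(1) = -1 ≤ 0
  (1)(1) + (-4)(1) = -3 ≤ 0
  (-3)(1) + (1)(1) = -2 ≤ 0
and d ≥ 0, so (0, 1) + t·d stays feasible for every t ≥ 0. Along this ray z = 3u + 4v changes by 7 per unit t, so z → +∞.

Unbounded: there is a feasible ray along which z → +∞.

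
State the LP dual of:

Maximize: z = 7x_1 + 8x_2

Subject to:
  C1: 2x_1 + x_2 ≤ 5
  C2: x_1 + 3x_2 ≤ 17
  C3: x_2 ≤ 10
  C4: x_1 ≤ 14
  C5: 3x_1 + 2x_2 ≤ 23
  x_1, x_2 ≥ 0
Minimize: z = 5y1 + 17y2 + 10y3 + 14y4 + 23y5

Subject to:
  C1: -2y1 - y2 - y4 - 3y5 ≤ -7
  C2: -y1 - 3y2 - y3 - 2y5 ≤ -8
  y1, y2, y3, y4, y5 ≥ 0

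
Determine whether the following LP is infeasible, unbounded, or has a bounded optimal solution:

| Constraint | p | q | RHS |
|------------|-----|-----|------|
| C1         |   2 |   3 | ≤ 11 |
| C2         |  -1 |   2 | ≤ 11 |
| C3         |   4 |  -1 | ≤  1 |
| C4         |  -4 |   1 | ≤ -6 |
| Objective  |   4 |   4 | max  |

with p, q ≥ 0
C3 requires 4p - q ≤ 1, while C4 (-4p + q ≤ -6) is equivalent to 4p - q ≥ 6. Together they would need 6 ≤ 4p - q ≤ 1, which is impossible since 6 > 1. No point satisfies all constraints.

Infeasible — the constraint set is empty.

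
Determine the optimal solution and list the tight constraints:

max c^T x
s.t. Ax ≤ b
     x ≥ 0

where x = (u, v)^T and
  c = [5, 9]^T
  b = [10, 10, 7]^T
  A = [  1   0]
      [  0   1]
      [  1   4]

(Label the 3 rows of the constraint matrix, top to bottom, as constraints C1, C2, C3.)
Optimal: u = 7, v = 0
Slack at optimum:
  C1: slack = 3
  C2: slack = 10
  C3: slack = 0 (binding)
  u ≥ 0: u = 7
  v ≥ 0: v = 0 (binding)
Binding constraints: C3, v ≥ 0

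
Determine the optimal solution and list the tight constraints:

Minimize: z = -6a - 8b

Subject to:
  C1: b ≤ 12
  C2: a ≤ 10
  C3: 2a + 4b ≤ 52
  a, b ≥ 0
Optimal: a = 10, b = 8
Slack at optimum:
  C1: slack = 4
  C2: slack = 0 (binding)
  C3: slack = 0 (binding)
  a ≥ 0: a = 10
  b ≥ 0: b = 8
Binding constraints: C2, C3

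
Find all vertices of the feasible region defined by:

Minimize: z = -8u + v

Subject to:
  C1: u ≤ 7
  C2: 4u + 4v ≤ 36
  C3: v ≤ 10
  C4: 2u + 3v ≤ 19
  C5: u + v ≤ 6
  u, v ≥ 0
Each vertex is the intersection of two constraint boundaries that also satisfies all remaining constraints:
  u = 0 and v = 0 → (0, 0)
  u + v = 6 and v = 0 → (6, 0)
  u + v = 6 and u = 0 → (0, 6)

Vertices: (0, 0), (6, 0), (0, 6)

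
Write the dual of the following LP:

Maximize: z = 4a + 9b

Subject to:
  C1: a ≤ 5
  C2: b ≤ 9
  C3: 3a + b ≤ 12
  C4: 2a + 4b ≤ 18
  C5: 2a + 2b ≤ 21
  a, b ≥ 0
Minimize: z = 5y1 + 9y2 + 12y3 + 18y4 + 21y5

Subject to:
  C1: -y1 - 3y3 - 2y4 - 2y5 ≤ -4
  C2: -y2 - y3 - 4y4 - 2y5 ≤ -9
  y1, y2, y3, y4, y5 ≥ 0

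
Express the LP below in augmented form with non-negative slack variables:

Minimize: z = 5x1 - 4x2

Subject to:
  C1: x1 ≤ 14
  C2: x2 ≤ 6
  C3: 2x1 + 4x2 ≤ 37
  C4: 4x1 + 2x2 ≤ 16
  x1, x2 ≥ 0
min z = 5x1 - 4x2

s.t.
  x1 + s1 = 14
  x2 + s2 = 6
  2x1 + 4x2 + s3 = 37
  4x1 + 2x2 + s4 = 16
  x1, x2, s1, s2, s3, s4 ≥ 0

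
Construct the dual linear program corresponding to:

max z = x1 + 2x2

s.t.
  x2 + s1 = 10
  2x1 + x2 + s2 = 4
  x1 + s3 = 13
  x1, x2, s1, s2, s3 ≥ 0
Minimize: z = 10y1 + 4y2 + 13y3

Subject to:
  C1: -2y2 - y3 ≤ -1
  C2: -y1 - y2 ≤ -2
  y1, y2, y3 ≥ 0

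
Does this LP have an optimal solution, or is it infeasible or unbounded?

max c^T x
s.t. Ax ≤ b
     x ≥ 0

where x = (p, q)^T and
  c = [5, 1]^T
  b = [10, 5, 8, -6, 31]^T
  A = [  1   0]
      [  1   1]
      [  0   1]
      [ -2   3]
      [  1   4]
The point (5, 0) satisfies every constraint, so the LP is feasible; the constraints give p ≤ 10 and q ≤ 8, which with p, q ≥ 0 keep the feasible region inside a bounded box. A feasible, bounded LP attains a finite optimum at a vertex.

Evaluating z = 5p + q at each vertex:
  (3, 0): z = 15
  (5, 0): z = 25
  (4.2, 0.8): z = 21.8

The LP has an optimal solution: (5, 0) with z = 25.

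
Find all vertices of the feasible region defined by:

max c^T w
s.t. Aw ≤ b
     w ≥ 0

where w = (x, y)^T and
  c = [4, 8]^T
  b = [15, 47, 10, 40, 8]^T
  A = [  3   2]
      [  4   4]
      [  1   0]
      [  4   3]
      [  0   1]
Each vertex is the intersection of two constraint boundaries that also satisfies all remaining constraints:
  x = 0 and y = 0 → (0, 0)
  3x + 2y = 15 and y = 0 → (5, 0)
  3x + 2y = 15 and x = 0 → (0, 7.5)

Vertices: (0, 0), (5, 0), (0, 7.5)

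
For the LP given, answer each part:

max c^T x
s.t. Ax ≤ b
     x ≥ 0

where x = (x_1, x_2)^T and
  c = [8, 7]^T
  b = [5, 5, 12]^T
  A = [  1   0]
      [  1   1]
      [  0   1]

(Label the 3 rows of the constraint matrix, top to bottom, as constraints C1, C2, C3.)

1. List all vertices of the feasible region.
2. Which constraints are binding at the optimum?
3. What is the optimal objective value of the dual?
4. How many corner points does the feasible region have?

1. (0, 0), (5, 0), (0, 5)
2. C1, C2, x_2 ≥ 0
3. 40 (by strong duality, equal to the primal optimum)
4. 3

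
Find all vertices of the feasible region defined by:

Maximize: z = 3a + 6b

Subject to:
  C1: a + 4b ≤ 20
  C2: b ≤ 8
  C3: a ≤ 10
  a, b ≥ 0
Each vertex is the intersection of two constraint boundaries that also satisfies all remaining constraints:
  a = 0 and b = 0 → (0, 0)
  a = 10 and b = 0 → (10, 0)
  a + 4b = 20 and a = 10 → (10, 2.5)
  a + 4b = 20 and a = 0 → (0, 5)

Vertices: (0, 0), (10, 0), (10, 2.5), (0, 5)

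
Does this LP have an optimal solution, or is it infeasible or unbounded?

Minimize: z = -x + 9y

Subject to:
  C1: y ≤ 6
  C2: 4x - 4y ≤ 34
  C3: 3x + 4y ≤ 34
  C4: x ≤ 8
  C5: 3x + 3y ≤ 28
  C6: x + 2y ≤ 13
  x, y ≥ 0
The point (8, 0) satisfies every constraint, so the LP is feasible; the constraints give x ≤ 8 and y ≤ 6, which with x, y ≥ 0 keep the feasible region inside a bounded box. A feasible, bounded LP attains a finite optimum at a vertex.

Evaluating z = -x + 9y at each vertex:
  (0, 0): z = 0
  (8, 0): z = -8
  (8, 1.333): z = 4
  (5.667, 3.667): z = 27.33
  (1, 6): z = 53
  (0, 6): z = 54

Bounded optimum: z* = -8 at (8, 0).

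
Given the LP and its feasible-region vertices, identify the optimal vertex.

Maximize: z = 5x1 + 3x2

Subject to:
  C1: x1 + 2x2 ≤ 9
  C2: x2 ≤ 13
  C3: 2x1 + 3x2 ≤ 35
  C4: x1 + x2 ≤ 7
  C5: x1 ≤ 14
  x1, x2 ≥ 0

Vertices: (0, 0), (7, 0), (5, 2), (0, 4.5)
Evaluating z = 5x1 + 3x2 at each vertex:
  (0, 0): z = 0
  (7, 0): z = 35
  (5, 2): z = 31
  (0, 4.5): z = 13.5

The largest value is z = 35, attained at (7, 0).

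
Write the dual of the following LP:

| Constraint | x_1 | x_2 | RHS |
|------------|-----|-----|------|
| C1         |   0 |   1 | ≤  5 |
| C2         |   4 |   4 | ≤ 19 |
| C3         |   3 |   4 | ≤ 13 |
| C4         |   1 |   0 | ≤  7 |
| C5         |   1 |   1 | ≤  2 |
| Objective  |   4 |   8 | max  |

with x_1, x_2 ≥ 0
Minimize: z = 5y1 + 19y2 + 13y3 + 7y4 + 2y5

Subject to:
  C1: -4y2 - 3y3 - y4 - y5 ≤ -4
  C2: -y1 - 4y2 - 4y3 - y5 ≤ -8
  y1, y2, y3, y4, y5 ≥ 0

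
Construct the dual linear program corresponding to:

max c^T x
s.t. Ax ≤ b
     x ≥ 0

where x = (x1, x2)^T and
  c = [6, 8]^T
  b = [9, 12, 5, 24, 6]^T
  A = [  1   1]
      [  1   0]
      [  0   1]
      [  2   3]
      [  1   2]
Minimize: z = 9y1 + 12y2 + 5y3 + 24y4 + 6y5

Subject to:
  C1: -y1 - y2 - 2y4 - y5 ≤ -6
  C2: -y1 - y3 - 3y4 - 2y5 ≤ -8
  y1, y2, y3, y4, y5 ≥ 0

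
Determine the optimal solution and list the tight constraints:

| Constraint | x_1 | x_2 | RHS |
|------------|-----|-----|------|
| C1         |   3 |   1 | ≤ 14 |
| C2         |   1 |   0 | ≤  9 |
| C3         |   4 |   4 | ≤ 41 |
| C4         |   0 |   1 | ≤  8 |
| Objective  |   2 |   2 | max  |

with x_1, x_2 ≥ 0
Optimal: x_1 = 2, x_2 = 8
Slack at optimum:
  C1: slack = 0 (binding)
  C2: slack = 7
  C3: slack = 1
  C4: slack = 0 (binding)
  x_1 ≥ 0: x_1 = 2
  x_2 ≥ 0: x_2 = 8
Binding constraints: C1, C4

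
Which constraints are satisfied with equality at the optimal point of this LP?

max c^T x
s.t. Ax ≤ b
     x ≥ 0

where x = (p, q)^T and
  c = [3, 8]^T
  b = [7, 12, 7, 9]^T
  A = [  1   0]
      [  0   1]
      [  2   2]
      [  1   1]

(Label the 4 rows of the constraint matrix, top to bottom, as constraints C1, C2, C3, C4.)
Optimal: p = 0, q = 3.5
Slack at optimum:
  C1: slack = 7
  C2: slack = 8.5
  C3: slack = 0 (binding)
  C4: slack = 5.5
  p ≥ 0: p = 0 (binding)
  q ≥ 0: q = 3.5
Binding constraints: C3, p ≥ 0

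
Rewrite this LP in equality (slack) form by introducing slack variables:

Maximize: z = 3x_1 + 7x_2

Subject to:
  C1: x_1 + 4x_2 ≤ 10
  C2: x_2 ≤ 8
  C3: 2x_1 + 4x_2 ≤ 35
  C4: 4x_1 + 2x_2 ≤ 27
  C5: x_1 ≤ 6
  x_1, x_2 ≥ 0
max z = 3x_1 + 7x_2

s.t.
  x_1 + 4x_2 + s1 = 10
  x_2 + s2 = 8
  2x_1 + 4x_2 + s3 = 35
  4x_1 + 2x_2 + s4 = 27
  x_1 + s5 = 6
  x_1, x_2, s1, s2, s3, s4, s5 ≥ 0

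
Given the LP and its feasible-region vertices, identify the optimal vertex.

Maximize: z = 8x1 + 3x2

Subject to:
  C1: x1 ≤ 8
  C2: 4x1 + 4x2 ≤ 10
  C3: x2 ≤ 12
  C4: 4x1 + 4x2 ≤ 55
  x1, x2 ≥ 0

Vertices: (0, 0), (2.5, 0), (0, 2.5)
(2.5, 0) with z = 20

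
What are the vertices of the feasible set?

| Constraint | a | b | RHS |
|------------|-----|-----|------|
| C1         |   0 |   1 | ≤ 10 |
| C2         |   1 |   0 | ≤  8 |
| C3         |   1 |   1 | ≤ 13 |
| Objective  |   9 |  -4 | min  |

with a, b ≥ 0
Each vertex is the intersection of two constraint boundaries that also satisfies all remaining constraints:
  a = 0 and b = 0 → (0, 0)
  a = 8 and b = 0 → (8, 0)
  a = 8 and a + b = 13 → (8, 5)
  b = 10 and a + b = 13 → (3, 10)
  b = 10 and a = 0 → (0, 10)

Vertices: (0, 0), (8, 0), (8, 5), (3, 10), (0, 10)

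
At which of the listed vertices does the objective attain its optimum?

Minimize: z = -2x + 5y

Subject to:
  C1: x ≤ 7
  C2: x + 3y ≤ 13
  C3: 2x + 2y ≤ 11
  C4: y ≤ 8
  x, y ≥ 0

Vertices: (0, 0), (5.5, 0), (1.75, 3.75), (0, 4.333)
(5.5, 0) with z = -11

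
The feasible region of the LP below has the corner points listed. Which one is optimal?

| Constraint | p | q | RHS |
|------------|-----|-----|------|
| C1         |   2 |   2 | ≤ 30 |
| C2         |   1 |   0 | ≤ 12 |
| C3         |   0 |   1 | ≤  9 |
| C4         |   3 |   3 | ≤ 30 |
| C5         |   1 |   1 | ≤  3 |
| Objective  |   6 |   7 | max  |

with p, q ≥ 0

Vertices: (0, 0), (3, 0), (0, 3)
Evaluating z = 6p + 7q at each vertex:
  (0, 0): z = 0
  (3, 0): z = 18
  (0, 3): z = 21

The largest value is z = 21, attained at (0, 3).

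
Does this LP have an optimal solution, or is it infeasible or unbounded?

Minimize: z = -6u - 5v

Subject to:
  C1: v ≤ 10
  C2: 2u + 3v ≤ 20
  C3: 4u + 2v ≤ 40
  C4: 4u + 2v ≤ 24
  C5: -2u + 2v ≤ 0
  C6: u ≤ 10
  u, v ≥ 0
The point (4, 4) satisfies every constraint, so the LP is feasible; the constraints give u ≤ 10 and v ≤ 10, which with u, v ≥ 0 keep the feasible region inside a bounded box. A feasible, bounded LP attains a finite optimum at a vertex.

Evaluating z = -6u - 5v at each vertex:
  (0, 0): z = 0
  (6, 0): z = -36
  (4, 4): z = -44

The LP has an optimal solution: (4, 4) with z = -44.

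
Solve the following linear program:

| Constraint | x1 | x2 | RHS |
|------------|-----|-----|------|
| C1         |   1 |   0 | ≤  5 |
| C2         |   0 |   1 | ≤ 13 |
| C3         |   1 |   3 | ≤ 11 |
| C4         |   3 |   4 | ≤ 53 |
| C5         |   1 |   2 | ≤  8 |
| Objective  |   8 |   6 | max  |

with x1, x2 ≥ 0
Each vertex is the intersection of two constraint boundaries that also satisfies all remaining constraints:
  x1 = 0 and x2 = 0 → (0, 0)
  x1 = 5 and x2 = 0 → (5, 0)
  x1 = 5 and x1 + 2x2 = 8 → (5, 1.5)
  x1 + 3x2 = 11 and x1 + 2x2 = 8 → (2, 3)
  x1 + 3x2 = 11 and x1 = 0 → (0, 3.667)

Evaluating z = 8x1 + 6x2 at each vertex:
  (0, 0): z = 0
  (5, 0): z = 40
  (5, 1.5): z = 49
  (2, 3): z = 34
  (0, 3.667): z = 22

The maximum is at (5, 1.5) with z = 49.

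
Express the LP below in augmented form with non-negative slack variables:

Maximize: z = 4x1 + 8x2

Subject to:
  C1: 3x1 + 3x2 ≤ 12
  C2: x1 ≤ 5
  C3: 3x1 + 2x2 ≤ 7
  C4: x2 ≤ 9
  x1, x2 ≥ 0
max z = 4x1 + 8x2

s.t.
  3x1 + 3x2 + s1 = 12
  x1 + s2 = 5
  3x1 + 2x2 + s3 = 7
  x2 + s4 = 9
  x1, x2, s1, s2, s3, s4 ≥ 0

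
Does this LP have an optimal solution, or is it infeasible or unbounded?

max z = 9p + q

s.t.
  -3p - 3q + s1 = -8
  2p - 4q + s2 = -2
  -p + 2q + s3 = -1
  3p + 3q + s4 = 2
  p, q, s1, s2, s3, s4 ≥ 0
The row 3p + 3q + s4 = 2 with s4 ≥ 0 requires 3p + 3q ≤ 2, while the row -3p - 3q + s1 = -8 with s1 ≥ 0 is equivalent to 3p + 3q ≥ 8. Together they would need 8 ≤ 3p + 3q ≤ 2, which is impossible since 8 > 2. No point satisfies all constraints.

The feasible region is empty; the LP is infeasible.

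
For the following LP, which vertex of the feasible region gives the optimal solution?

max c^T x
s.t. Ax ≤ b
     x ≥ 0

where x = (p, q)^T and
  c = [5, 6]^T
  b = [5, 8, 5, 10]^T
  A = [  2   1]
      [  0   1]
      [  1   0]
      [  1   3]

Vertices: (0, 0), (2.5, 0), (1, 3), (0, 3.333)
Evaluating z = 5p + 6q at each vertex:
  (0, 0): z = 0
  (2.5, 0): z = 12.5
  (1, 3): z = 23
  (0, 3.333): z = 20

The largest value is z = 23, attained at (1, 3).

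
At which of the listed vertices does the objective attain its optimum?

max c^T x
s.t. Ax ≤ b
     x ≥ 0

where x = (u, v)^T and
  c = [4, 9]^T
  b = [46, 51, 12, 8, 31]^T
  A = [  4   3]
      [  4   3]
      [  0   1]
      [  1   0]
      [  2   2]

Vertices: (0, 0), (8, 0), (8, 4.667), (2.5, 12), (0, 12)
(2.5, 12) with z = 118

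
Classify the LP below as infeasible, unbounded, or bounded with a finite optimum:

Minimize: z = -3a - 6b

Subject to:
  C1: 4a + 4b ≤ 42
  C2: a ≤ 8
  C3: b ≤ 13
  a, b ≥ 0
The point (0, 10.5) satisfies every constraint, so the LP is feasible; the constraints give a ≤ 8 and b ≤ 13, which with a, b ≥ 0 keep the feasible region inside a bounded box. A feasible, bounded LP attains a finite optimum at a vertex.

Feasible with finite optimum z* = -63 at (0, 10.5).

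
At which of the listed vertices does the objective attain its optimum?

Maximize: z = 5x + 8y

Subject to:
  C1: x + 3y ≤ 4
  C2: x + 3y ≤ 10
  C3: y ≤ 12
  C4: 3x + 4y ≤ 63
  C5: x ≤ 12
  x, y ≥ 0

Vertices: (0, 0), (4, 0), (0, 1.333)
Evaluating z = 5x + 8y at each vertex:
  (0, 0): z = 0
  (4, 0): z = 20
  (0, 1.333): z = 10.67

The largest value is z = 20, attained at (4, 0).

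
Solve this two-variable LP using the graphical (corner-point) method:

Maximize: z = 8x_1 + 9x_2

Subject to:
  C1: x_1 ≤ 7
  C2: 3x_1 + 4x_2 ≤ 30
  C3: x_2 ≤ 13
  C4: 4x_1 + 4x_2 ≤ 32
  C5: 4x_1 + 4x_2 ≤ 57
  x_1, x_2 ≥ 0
x_1 = 2, x_2 = 6, z = 70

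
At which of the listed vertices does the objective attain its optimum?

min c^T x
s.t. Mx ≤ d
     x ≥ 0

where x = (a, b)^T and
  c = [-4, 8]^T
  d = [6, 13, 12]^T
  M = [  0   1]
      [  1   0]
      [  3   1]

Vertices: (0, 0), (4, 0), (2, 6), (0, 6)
(4, 0) with z = -16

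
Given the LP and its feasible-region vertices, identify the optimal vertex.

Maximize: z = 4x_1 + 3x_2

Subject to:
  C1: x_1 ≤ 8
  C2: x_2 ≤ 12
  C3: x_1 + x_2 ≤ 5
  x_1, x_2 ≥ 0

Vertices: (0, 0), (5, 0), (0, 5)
Evaluating z = 4x_1 + 3x_2 at each vertex:
  (0, 0): z = 0
  (5, 0): z = 20
  (0, 5): z = 15

The largest value is z = 20, attained at (5, 0).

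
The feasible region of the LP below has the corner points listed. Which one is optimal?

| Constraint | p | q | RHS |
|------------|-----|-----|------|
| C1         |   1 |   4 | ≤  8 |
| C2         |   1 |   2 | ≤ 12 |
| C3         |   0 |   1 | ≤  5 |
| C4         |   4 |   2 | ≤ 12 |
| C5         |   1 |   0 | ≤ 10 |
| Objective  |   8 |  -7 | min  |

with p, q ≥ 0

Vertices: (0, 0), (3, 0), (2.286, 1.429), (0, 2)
(0, 2) with z = -14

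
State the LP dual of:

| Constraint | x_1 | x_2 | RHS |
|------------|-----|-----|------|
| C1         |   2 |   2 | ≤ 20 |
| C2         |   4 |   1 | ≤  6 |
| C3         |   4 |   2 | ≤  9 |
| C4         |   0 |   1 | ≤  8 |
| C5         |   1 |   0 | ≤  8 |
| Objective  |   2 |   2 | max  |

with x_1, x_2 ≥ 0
Minimize: z = 20y1 + 6y2 + 9y3 + 8y4 + 8y5

Subject to:
  C1: -2y1 - 4y2 - 4y3 - y5 ≤ -2
  C2: -2y1 - y2 - 2y3 - y4 ≤ -2
  y1, y2, y3, y4, y5 ≥ 0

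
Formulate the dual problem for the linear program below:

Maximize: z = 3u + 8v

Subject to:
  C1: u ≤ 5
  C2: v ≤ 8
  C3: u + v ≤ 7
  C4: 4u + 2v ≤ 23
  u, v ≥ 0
Minimize: z = 5y1 + 8y2 + 7y3 + 23y4

Subject to:
  C1: -y1 - y3 - 4y4 ≤ -3
  C2: -y2 - y3 - 2y4 ≤ -8
  y1, y2, y3, y4 ≥ 0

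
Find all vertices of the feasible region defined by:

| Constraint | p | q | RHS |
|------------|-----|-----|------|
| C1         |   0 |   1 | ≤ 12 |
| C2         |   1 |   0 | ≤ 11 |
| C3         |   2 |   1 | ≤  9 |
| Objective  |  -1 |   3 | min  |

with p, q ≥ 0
Each vertex is the intersection of two constraint boundaries that also satisfies all remaining constraints:
  p = 0 and q = 0 → (0, 0)
  2p + q = 9 and q = 0 → (4.5, 0)
  2p + q = 9 and p = 0 → (0, 9)

Vertices: (0, 0), (4.5, 0), (0, 9)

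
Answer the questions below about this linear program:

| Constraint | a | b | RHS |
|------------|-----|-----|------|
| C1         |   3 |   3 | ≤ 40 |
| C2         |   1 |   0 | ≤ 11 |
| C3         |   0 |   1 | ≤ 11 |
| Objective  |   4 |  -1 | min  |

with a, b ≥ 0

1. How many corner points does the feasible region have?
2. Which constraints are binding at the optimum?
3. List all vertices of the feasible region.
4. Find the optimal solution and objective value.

1. 5
2. C3, a ≥ 0
3. (0, 0), (11, 0), (11, 2.333), (2.333, 11), (0, 11)
4. a = 0, b = 11, z = -11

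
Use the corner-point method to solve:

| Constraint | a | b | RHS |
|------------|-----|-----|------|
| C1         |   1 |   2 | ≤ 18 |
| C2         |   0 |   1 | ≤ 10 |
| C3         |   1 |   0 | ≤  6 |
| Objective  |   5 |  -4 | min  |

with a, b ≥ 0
a = 0, b = 9, z = -36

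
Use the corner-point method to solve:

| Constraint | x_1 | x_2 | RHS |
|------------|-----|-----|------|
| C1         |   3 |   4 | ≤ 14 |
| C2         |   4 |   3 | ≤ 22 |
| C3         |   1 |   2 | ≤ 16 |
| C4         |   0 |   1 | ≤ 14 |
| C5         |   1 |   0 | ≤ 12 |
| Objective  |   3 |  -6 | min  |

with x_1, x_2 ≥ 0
Each vertex is the intersection of two constraint boundaries that also satisfies all remaining constraints:
  x_1 = 0 and x_2 = 0 → (0, 0)
  3x_1 + 4x_2 = 14 and x_2 = 0 → (4.667, 0)
  3x_1 + 4x_2 = 14 and x_1 = 0 → (0, 3.5)

Evaluating z = 3x_1 - 6x_2 at each vertex:
  (0, 0): z = 0
  (4.667, 0): z = 14
  (0, 3.5): z = -21

The minimum is at (0, 3.5) with z = -21.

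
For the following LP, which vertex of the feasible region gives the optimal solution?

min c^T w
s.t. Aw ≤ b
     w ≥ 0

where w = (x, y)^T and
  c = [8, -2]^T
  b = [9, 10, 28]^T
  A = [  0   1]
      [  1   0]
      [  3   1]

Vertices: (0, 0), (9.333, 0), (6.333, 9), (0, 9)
(0, 9) with z = -18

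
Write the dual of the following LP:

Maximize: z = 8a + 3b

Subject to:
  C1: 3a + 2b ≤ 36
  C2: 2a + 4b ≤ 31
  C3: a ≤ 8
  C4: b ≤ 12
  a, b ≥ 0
Minimize: z = 36y1 + 31y2 + 8y3 + 12y4

Subject to:
  C1: -3y1 - 2y2 - y3 ≤ -8
  C2: -2y1 - 4y2 - y4 ≤ -3
  y1, y2, y3, y4 ≥ 0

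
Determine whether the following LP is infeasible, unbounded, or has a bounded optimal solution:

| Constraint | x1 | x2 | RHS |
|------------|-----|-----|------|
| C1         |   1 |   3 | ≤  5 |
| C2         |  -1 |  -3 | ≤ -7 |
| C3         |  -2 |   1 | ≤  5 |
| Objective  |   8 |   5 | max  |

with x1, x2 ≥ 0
C1 requires x1 + 3x2 ≤ 5, while C2 (-x1 - 3x2 ≤ -7) is equivalent to x1 + 3x2 ≥ 7. Together they would need 7 ≤ x1 + 3x2 ≤ 5, which is impossible since 7 > 5. No point satisfies all constraints.

The feasible region is empty; the LP is infeasible.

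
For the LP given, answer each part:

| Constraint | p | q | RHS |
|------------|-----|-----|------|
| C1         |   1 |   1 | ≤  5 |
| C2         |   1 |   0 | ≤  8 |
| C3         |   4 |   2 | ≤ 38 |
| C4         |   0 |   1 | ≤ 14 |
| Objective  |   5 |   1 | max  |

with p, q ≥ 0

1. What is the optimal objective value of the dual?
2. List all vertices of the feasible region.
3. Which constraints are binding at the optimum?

1. 25 (by strong duality, equal to the primal optimum)
2. (0, 0), (5, 0), (0, 5)
3. C1, q ≥ 0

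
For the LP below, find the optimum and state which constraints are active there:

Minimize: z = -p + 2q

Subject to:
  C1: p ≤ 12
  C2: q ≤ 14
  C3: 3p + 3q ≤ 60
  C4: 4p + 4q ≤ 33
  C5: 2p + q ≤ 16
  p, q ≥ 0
Optimal: p = 8, q = 0
Slack at optimum:
  C1: slack = 4
  C2: slack = 14
  C3: slack = 36
  C4: slack = 1
  C5: slack = 0 (binding)
  p ≥ 0: p = 8
  q ≥ 0: q = 0 (binding)
Binding constraints: C5, q ≥ 0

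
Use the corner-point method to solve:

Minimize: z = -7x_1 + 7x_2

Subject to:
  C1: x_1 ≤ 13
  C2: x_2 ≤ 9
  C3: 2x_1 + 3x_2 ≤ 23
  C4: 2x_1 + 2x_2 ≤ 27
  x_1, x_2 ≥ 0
x_1 = 11.5, x_2 = 0, z = -80.5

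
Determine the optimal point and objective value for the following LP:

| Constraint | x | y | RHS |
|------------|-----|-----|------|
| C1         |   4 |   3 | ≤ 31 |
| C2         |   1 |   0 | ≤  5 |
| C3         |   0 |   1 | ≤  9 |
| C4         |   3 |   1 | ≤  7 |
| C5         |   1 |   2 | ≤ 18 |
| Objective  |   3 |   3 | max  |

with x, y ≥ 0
Each vertex is the intersection of two constraint boundaries that also satisfies all remaining constraints:
  x = 0 and y = 0 → (0, 0)
  3x + y = 7 and y = 0 → (2.333, 0)
  3x + y = 7 and x = 0 → (0, 7)

Evaluating z = 3x + 3y at each vertex:
  (0, 0): z = 0
  (2.333, 0): z = 7
  (0, 7): z = 21

The maximum is at (0, 7) with z = 21.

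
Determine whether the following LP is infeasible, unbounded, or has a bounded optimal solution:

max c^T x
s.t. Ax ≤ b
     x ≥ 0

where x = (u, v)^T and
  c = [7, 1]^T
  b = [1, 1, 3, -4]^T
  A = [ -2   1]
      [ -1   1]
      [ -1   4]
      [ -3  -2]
Feasible point: (1, 1) satisfies every constraint, so the LP is feasible.
Direction d = (1, 0): for each constraint row a, a·d ≤ 0 —
  (-2)(1) + (1)(0) = -2 ≤ 0
  (-1)(1) + (1)(0) = -1 ≤ 0
  (-1)(1) + (4)(0) = -1 ≤ 0
  (-3)(1) + (-2)(0) = -3 ≤ 0
and d ≥ 0, so (1, 1) + t·d stays feasible for every t ≥ 0. Along this ray z = 7u + v changes by 7 per unit t, so z → +∞.

Unbounded — the objective can increase without bound over the feasible region.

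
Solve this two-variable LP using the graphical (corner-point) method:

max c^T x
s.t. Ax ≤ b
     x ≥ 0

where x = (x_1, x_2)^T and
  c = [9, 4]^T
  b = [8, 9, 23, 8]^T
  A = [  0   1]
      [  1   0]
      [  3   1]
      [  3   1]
Each vertex is the intersection of two constraint boundaries that also satisfies all remaining constraints:
  x_1 = 0 and x_2 = 0 → (0, 0)
  3x_1 + x_2 = 8 and x_2 = 0 → (2.667, 0)
  x_2 = 8 and 3x_1 + x_2 = 8 → (0, 8)

Evaluating z = 9x_1 + 4x_2 at each vertex:
  (0, 0): z = 0
  (2.667, 0): z = 24
  (0, 8): z = 32

The maximum is at (0, 8) with z = 32.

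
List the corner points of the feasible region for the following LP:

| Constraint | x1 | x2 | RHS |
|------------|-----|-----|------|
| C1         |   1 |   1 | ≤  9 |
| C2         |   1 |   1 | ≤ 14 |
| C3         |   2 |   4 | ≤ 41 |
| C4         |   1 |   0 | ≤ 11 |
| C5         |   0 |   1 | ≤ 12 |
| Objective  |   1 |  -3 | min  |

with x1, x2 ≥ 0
Each vertex is the intersection of two constraint boundaries that also satisfies all remaining constraints:
  x1 = 0 and x2 = 0 → (0, 0)
  x1 + x2 = 9 and x2 = 0 → (9, 0)
  x1 + x2 = 9 and x1 = 0 → (0, 9)

Vertices: (0, 0), (9, 0), (0, 9)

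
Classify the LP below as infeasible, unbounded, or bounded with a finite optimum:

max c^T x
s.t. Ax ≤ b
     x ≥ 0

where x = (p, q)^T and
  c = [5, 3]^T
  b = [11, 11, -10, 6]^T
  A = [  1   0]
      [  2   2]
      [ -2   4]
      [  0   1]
The point (5.5, 0) satisfies every constraint, so the LP is feasible; the constraints give p ≤ 11 and q ≤ 6, which with p, q ≥ 0 keep the feasible region inside a bounded box. A feasible, bounded LP attains a finite optimum at a vertex.

The LP has an optimal solution: (5.5, 0) with z = 27.5.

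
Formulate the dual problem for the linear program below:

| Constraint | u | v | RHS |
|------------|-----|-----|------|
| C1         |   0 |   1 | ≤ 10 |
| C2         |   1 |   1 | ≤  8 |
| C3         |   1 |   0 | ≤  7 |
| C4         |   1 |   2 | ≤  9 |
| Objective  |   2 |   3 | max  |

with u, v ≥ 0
Minimize: z = 10y1 + 8y2 + 7y3 + 9y4

Subject to:
  C1: -y2 - y3 - y4 ≤ -2
  C2: -y1 - y2 - 2y4 ≤ -3
  y1, y2, y3, y4 ≥ 0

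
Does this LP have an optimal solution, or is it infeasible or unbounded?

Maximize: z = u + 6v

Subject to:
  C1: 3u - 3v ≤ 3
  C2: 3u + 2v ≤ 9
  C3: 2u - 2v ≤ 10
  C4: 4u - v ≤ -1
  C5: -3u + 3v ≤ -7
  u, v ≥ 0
C1 requires 3u - 3v ≤ 3, while C5 (-3u + 3v ≤ -7) is equivalent to 3u - 3v ≥ 7. Together they would need 7 ≤ 3u - 3v ≤ 3, which is impossible since 7 > 3. No point satisfies all constraints.

Infeasible: no point satisfies all constraints simultaneously.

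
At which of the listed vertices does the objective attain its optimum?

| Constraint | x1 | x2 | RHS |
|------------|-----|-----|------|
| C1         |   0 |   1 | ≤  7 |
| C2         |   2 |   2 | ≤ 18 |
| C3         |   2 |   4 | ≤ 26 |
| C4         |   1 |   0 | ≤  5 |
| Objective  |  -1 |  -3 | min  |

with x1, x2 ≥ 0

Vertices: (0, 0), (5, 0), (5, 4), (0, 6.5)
Evaluating z = -x1 - 3x2 at each vertex:
  (0, 0): z = 0
  (5, 0): z = -5
  (5, 4): z = -17
  (0, 6.5): z = -19.5

The smallest value is z = -19.5, attained at (0, 6.5).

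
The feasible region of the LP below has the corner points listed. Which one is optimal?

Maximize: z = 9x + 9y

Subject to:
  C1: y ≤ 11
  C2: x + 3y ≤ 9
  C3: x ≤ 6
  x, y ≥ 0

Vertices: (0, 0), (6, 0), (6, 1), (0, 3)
Evaluating z = 9x + 9y at each vertex:
  (0, 0): z = 0
  (6, 0): z = 54
  (6, 1): z = 63
  (0, 3): z = 27

The largest value is z = 63, attained at (6, 1).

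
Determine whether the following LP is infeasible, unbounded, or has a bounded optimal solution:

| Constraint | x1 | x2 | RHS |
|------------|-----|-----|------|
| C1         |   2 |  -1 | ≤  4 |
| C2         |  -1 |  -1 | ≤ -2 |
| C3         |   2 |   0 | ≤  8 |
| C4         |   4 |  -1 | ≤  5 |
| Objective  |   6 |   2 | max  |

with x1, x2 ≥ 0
Feasible point: (0, 2) satisfies every constraint, so the LP is feasible.
Direction d = (0, 1): for each constraint row a, a·d ≤ 0 —
  (2)(0) + (-1)(1) = -1 ≤ 0
  (-1)(0) + (-1)(1) = -1 ≤ 0
  (2)(0) + (0)(1) = 0 ≤ 0
  (4)(0) + (-1)(1) = -1 ≤ 0
and d ≥ 0, so (0, 2) + t·d stays feasible for every t ≥ 0. Along this ray z = 6x1 + 2x2 changes by 2 per unit t, so z → +∞.

Unbounded: there is a feasible ray along which z → +∞.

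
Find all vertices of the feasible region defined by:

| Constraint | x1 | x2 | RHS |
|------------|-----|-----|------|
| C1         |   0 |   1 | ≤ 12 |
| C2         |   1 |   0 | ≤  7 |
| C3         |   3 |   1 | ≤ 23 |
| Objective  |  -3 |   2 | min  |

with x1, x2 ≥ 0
Each vertex is the intersection of two constraint boundaries that also satisfies all remaining constraints:
  x1 = 0 and x2 = 0 → (0, 0)
  x1 = 7 and x2 = 0 → (7, 0)
  x1 = 7 and 3x1 + x2 = 23 → (7, 2)
  x2 = 12 and 3x1 + x2 = 23 → (3.667, 12)
  x2 = 12 and x1 = 0 → (0, 12)

Vertices: (0, 0), (7, 0), (7, 2), (3.667, 12), (0, 12)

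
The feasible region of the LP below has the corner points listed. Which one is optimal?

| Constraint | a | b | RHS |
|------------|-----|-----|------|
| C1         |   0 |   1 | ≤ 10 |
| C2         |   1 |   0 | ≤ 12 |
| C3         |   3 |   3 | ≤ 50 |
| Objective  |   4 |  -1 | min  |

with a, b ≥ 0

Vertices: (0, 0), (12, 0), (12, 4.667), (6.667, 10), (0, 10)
(0, 10) with z = -10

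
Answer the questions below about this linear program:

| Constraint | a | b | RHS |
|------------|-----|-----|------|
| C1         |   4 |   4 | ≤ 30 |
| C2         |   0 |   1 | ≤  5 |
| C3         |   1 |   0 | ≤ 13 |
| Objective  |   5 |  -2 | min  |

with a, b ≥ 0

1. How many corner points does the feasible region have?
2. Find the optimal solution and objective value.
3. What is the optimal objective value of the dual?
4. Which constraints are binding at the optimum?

1. 4
2. a = 0, b = 5, z = -10
3. -10 (by strong duality, equal to the primal optimum)
4. C2, a ≥ 0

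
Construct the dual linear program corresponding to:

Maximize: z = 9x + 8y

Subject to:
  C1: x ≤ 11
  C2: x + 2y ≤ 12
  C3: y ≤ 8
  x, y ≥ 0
Minimize: z = 11y1 + 12y2 + 8y3

Subject to:
  C1: -y1 - y2 ≤ -9
  C2: -2y2 - y3 ≤ -8
  y1, y2, y3 ≥ 0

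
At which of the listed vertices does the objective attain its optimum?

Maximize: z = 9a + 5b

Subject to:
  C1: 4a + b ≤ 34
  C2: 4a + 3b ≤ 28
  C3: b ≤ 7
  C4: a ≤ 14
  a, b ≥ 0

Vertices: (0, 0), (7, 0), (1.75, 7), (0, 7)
Evaluating z = 9a + 5b at each vertex:
  (0, 0): z = 0
  (7, 0): z = 63
  (1.75, 7): z = 50.75
  (0, 7): z = 35

The largest value is z = 63, attained at (7, 0).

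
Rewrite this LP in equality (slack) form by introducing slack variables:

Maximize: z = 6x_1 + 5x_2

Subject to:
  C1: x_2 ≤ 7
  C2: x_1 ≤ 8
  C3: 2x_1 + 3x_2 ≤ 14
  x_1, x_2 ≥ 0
max z = 6x_1 + 5x_2

s.t.
  x_2 + s1 = 7
  x_1 + s2 = 8
  2x_1 + 3x_2 + s3 = 14
  x_1, x_2, s1, s2, s3 ≥ 0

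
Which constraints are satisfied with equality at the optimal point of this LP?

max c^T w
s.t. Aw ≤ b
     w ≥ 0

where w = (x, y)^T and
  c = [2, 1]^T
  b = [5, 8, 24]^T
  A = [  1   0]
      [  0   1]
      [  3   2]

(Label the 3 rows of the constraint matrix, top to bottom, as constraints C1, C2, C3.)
Optimal: x = 5, y = 4.5
Binding: C1, C3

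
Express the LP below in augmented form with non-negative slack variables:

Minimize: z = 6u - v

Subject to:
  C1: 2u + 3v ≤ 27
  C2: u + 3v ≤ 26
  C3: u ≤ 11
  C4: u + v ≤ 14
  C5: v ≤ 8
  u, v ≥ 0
min z = 6u - v

s.t.
  2u + 3v + s1 = 27
  u + 3v + s2 = 26
  u + s3 = 11
  u + v + s4 = 14
  v + s5 = 8
  u, v, s1, s2, s3, s4, s5 ≥ 0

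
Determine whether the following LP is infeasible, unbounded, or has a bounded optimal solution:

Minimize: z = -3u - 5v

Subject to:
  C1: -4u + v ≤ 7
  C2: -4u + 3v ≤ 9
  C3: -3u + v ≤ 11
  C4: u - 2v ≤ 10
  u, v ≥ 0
Feasible point: (0, 0) satisfies every constraint, so the LP is feasible.
Direction d = (1, 1): for each constraint row a, a·d ≤ 0 —
  (-4)(1) + (1)(1) = -3 ≤ 0
  (-4)(1) + (3)(1) = -1 ≤ 0
  (-3)(1) + (1)(1) = -2 ≤ 0
  (1)(1) + (-2)(1) = -1 ≤ 0
and d ≥ 0, so (0, 0) + t·d stays feasible for every t ≥ 0. Along this ray z = -3u - 5v changes by -8 per unit t, so z → −∞.

Unbounded: there is a feasible ray along which z → −∞.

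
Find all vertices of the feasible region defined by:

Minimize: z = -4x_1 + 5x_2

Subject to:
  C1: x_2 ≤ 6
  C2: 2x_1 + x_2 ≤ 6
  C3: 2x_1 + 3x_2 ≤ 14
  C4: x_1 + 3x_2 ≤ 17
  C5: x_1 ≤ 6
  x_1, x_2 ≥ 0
Each vertex is the intersection of two constraint boundaries that also satisfies all remaining constraints:
  x_1 = 0 and x_2 = 0 → (0, 0)
  2x_1 + x_2 = 6 and x_2 = 0 → (3, 0)
  2x_1 + x_2 = 6 and 2x_1 + 3x_2 = 14 → (1, 4)
  2x_1 + 3x_2 = 14 and x_1 = 0 → (0, 4.667)

Vertices: (0, 0), (3, 0), (1, 4), (0, 4.667)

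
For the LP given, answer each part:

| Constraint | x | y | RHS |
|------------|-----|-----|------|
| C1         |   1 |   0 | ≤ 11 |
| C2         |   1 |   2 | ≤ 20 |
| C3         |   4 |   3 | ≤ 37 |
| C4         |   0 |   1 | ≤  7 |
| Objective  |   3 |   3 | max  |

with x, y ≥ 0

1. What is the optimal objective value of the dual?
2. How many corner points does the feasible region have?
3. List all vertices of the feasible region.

1. 33 (by strong duality, equal to the primal optimum)
2. 4
3. (0, 0), (9.25, 0), (4, 7), (0, 7)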